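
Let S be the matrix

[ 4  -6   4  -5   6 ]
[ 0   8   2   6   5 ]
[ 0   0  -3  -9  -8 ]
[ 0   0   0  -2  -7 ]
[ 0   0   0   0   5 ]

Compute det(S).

The determinant is 960.

S is upper triangular, so det(S) is the product of the diagonal entries:
det = (4) · (8) · (-3) · (-2) · (5) = 960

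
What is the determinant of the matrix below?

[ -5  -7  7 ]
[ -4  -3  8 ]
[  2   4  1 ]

Expand along row 1:
  + (-5) · |-3 8; 4 1| = (-5)·(-3 − 32) = 175
  − (-7) · |-4 8; 2 1| = −(-7)·(-4 − 16) = -140
  + 7 · |-4 -3; 2 4| = 7·(-16 − (-6)) = -70
Sum: (175) + (-140) + (-70) = -35

-35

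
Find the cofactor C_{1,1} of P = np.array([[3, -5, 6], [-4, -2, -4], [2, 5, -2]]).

24

Delete row 1 and column 1; the remaining 2×2 submatrix is [-2 -4; 5 -2].
Its determinant is (-2)·(-2) − (-4)·5 = 24.
The cofactor carries sign (−1)^(1+1) = +1, so C_{1,1} = +(24) = 24.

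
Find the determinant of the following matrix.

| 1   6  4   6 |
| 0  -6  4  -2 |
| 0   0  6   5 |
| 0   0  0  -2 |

The matrix is upper triangular, so the determinant is the product of the diagonal entries:
det = (1) · (-6) · (6) · (-2) = 72

72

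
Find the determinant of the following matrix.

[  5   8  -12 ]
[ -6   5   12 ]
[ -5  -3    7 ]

The determinant is -305.

Expand along row 1:
  + 5 · |5 12; -3 7| = 5·(35 − (-36)) = 355
  − 8 · |-6 12; -5 7| = −8·(-42 − (-60)) = -144
  + (-12) · |-6 5; -5 -3| = (-12)·(18 − (-25)) = -516
Sum: (355) + (-144) + (-516) = -305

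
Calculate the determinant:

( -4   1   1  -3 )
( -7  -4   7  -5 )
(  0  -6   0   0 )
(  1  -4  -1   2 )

Expand along row 3 (it has 3 zeros):
  − (-6) · M_32   where M_32 = det([-4 1 -3; -7 7 -5; 1 -1 2]) = -27
det = (-1)·(-6)·(-27) = -162

The determinant is -162.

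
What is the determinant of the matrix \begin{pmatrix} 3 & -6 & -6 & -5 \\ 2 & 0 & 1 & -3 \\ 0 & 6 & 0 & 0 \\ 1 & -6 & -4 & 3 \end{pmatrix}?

-432

Expand along row 3 (it has 3 zeros):
  − (6) · M_32   where M_32 = det([3 -6 -5; 2 1 -3; 1 -4 3]) = 72
det = (-1)·(6)·(72) = -432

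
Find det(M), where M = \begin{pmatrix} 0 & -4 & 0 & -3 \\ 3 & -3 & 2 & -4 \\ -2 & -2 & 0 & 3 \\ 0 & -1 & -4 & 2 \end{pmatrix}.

|M| = 204

Expand along row 1 (it has 2 zeros):
  − (-4) · M_12   where M_12 = det([3 2 -4; -2 0 3; 0 -4 2]) = 12
  − (-3) · M_14   where M_14 = det([3 -3 2; -2 -2 0; 0 -1 -4]) = 52
det = (-1)·(-4)·(12) + (-1)·(-3)·(52) = 204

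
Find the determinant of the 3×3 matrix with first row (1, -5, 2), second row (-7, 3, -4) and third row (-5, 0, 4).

-198

Expand along row 3:
  + (-5) · |-5 2; 3 -4| = (-5)·(20 − 6) = -70
  + 4 · |1 -5; -7 3| = 4·(3 − 35) = -128
Sum: (-70) + (-128) = -198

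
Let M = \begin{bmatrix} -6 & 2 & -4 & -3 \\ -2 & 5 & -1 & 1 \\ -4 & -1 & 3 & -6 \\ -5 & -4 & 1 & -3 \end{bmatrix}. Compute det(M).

Expand along row 1:
  + (-6) · M_11   where M_11 = det([5 -1 1; -1 3 -6; -4 1 -3]) = -25
  − (2) · M_12   where M_12 = det([-2 -1 1; -4 3 -6; -5 1 -3]) = -1
  + (-4) · M_13   where M_13 = det([-2 5 1; -4 -1 -6; -5 -4 -3]) = 143
  − (-3) · M_14   where M_14 = det([-2 5 -1; -4 -1 3; -5 -4 1]) = -88
det = (+1)·(-6)·(-25) + (-1)·(2)·(-1) + (+1)·(-4)·(143) + (-1)·(-3)·(-88) = -684

|M| = -684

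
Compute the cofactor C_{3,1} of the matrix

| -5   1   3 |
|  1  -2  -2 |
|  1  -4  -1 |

4

Delete row 3 and column 1; the remaining 2×2 submatrix is [1 3; -2 -2].
Its determinant is 1·(-2) − 3·(-2) = 4.
The cofactor carries sign (−1)^(3+1) = +1, so C_{3,1} = +(4) = 4.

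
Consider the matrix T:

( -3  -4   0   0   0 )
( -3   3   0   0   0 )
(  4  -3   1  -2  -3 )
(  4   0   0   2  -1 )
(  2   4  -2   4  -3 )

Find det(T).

|T| = 378

T is block lower-triangular with a 2×2 block and a 3×3 block on the diagonal, so its determinant equals the product of the determinants of the diagonal blocks.
det of the 2×2 block = -21
det of the 3×3 block = -18
det = (-21)·(-18) = 378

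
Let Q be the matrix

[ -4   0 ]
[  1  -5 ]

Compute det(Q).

det(Q) = (-4)·(-5) − 0·1 = 20 − 0 = 20

20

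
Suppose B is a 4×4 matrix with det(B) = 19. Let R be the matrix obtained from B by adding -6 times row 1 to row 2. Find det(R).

Adding a multiple of one row to another leaves the determinant unchanged.
det(R) = (1)·(19) = 19

19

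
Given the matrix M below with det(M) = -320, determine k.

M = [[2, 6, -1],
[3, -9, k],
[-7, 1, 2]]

k = 7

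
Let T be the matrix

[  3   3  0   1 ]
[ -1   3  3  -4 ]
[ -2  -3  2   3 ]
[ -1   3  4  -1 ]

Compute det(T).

Expand along row 1 (it has 1 zero):
  + (3) · M_11   where M_11 = det([3 3 -4; -3 2 3; 3 4 -1]) = 48
  − (3) · M_12   where M_12 = det([-1 3 -4; -2 2 3; -1 4 -1]) = 23
  − (1) · M_14   where M_14 = det([-1 3 3; -2 -3 2; -1 3 4]) = 9
det = (+1)·(3)·(48) + (-1)·(3)·(23) + (-1)·(1)·(9) = 66

66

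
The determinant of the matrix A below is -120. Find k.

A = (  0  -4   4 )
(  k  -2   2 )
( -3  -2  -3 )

Expanding along the column containing k, det(A) is linear in k: det(A) = (-20)·k + (0).
Set (-20)·k + (0) = -120  ⇒  (-20)·k = -120  ⇒  k = 6.

6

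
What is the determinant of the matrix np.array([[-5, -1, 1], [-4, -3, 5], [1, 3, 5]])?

116

Expand along row 1:
  + (-5) · |-3 5; 3 5| = (-5)·(-15 − 15) = 150
  − (-1) · |-4 5; 1 5| = −(-1)·(-20 − 5) = -25
  + 1 · |-4 -3; 1 3| = 1·(-12 − (-3)) = -9
Sum: (150) + (-25) + (-9) = 116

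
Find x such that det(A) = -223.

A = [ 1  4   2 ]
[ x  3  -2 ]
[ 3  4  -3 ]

Expanding along the row containing x, det(A) is linear in x: det(A) = (20)·x + (-43).
Set (20)·x + (-43) = -223  ⇒  (20)·x = -180  ⇒  x = -9.

x = -9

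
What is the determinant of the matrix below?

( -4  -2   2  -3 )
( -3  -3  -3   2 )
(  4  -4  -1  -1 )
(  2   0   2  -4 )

The determinant is -194.

Expand along row 4 (it has 1 zero):
  − (2) · M_41   where M_41 = det([-2 2 -3; -3 -3 2; -4 -1 -1]) = -5
  − (2) · M_43   where M_43 = det([-4 -2 -3; -3 -3 2; 4 -4 -1]) = -126
  + (-4) · M_44   where M_44 = det([-4 -2 2; -3 -3 -3; 4 -4 -1]) = 114
det = (-1)·(2)·(-5) + (-1)·(2)·(-126) + (+1)·(-4)·(114) = -194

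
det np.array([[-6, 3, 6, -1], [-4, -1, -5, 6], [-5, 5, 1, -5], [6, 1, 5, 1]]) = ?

The determinant is -1815.

Expand along row 1:
  + (-6) · M_11   where M_11 = det([-1 -5 6; 5 1 -5; 1 5 1]) = 168
  − (3) · M_12   where M_12 = det([-4 -5 6; -5 1 -5; 6 5 1]) = -165
  + (6) · M_13   where M_13 = det([-4 -1 6; -5 5 -5; 6 1 1]) = -225
  − (-1) · M_14   where M_14 = det([-4 -1 -5; -5 5 1; 6 1 5]) = 48
det = (+1)·(-6)·(168) + (-1)·(3)·(-165) + (+1)·(6)·(-225) + (-1)·(-1)·(48) = -1815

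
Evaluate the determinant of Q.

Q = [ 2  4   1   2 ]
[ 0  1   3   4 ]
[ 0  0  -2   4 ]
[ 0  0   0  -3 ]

|Q| = 12

Q is upper triangular, so det(Q) is the product of the diagonal entries:
det = (2) · (1) · (-2) · (-3) = 12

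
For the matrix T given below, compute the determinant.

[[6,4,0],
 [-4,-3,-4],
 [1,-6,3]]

-166

Expand along row 1:
  + 6 · |-3 -4; -6 3| = 6·(-9 − 24) = -198
  − 4 · |-4 -4; 1 3| = −4·(-12 − (-4)) = 32
Sum: (-198) + (32) = -166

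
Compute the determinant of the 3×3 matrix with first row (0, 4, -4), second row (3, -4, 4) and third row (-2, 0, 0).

Expand along row 3:
  + (-2) · |4 -4; -4 4| = (-2)·(16 − 16) = 0

0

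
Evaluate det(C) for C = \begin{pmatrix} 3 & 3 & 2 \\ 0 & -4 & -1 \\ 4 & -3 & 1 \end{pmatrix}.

-1

Expand along row 2:
  + (-4) · |3 2; 4 1| = (-4)·(3 − 8) = 20
  − (-1) · |3 3; 4 -3| = −(-1)·(-9 − 12) = -21
Sum: (20) + (-21) = -1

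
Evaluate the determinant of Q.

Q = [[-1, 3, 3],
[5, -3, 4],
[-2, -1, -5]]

The determinant is -1.

Expand along column 1:
  + (-1) · |-3 4; -1 -5| = (-1)·(15 − (-4)) = -19
  − 5 · |3 3; -1 -5| = −5·(-15 − (-3)) = 60
  + (-2) · |3 3; -3 4| = (-2)·(12 − (-9)) = -42
Sum: (-19) + (60) + (-42) = -1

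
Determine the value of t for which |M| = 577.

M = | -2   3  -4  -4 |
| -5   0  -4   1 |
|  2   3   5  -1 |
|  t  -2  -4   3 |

Expanding along the row containing t, det(M) is linear in t: det(M) = (63)·t + (325).
Set (63)·t + (325) = 577  ⇒  (63)·t = 252  ⇒  t = 4.

4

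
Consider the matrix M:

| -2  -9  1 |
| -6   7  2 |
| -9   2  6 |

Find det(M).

-187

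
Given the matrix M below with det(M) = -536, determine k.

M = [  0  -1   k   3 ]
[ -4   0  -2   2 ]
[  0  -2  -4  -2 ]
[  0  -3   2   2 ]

-9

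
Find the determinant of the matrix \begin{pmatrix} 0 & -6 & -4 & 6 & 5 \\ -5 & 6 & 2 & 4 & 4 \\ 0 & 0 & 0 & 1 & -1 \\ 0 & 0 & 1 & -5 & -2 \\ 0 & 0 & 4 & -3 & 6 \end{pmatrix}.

930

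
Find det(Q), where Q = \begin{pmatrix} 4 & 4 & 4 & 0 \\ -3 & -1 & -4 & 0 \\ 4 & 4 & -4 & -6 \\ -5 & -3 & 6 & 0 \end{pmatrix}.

Expand along column 4 (it has 3 zeros):
  − (-6) · M_34   where M_34 = det([4 4 4; -3 -1 -4; -5 -3 6]) = 96
det = (-1)·(-6)·(96) = 576

The determinant is 576.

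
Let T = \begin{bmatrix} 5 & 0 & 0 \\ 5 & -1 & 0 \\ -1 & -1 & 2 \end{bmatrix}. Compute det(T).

T is lower triangular, so det(T) is the product of the diagonal entries:
det = (5) · (-1) · (2) = -10

-10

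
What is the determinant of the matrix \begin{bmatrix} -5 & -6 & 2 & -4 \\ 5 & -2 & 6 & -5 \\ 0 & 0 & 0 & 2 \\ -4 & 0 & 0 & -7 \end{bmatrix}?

The determinant is -256.

Expand along row 3 (it has 3 zeros):
  − (2) · M_34   where M_34 = det([-5 -6 2; 5 -2 6; -4 0 0]) = 128
det = (-1)·(2)·(128) = -256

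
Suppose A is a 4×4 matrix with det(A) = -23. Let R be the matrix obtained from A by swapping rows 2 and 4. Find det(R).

23

Swapping two rows multiplies the determinant by −1.
det(R) = (-1)·(-23) = 23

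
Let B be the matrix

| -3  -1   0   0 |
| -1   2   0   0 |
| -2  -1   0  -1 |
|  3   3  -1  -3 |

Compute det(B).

B is block lower-triangular with a 2×2 block and a 2×2 block on the diagonal, so its determinant equals the product of the determinants of the diagonal blocks.
det of the 2×2 block = -7
det of the 2×2 block = -1
det = (-7)·(-1) = 7

|B| = 7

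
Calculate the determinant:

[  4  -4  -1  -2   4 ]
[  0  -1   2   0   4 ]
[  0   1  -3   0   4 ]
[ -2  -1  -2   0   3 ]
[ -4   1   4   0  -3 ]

-460

Expand along column 4 (it has 4 zeros):
  − (-2) · M_14   where M_14 = det([0 -1 2 4; 0 1 -3 4; -2 -1 -2 3; -4 1 4 -3]) = -230
det = (-1)·(-2)·(-230) = -460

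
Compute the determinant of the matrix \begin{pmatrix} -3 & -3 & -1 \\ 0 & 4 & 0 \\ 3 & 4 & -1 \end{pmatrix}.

Expand along row 2:
  + 4 · |-3 -1; 3 -1| = 4·(3 − (-3)) = 24

24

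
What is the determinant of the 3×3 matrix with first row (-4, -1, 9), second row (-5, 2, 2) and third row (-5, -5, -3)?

Expand along row 1:
  + (-4) · |2 2; -5 -3| = (-4)·(-6 − (-10)) = -16
  − (-1) · |-5 2; -5 -3| = −(-1)·(15 − (-10)) = 25
  + 9 · |-5 2; -5 -5| = 9·(25 − (-10)) = 315
Sum: (-16) + (25) + (315) = 324

324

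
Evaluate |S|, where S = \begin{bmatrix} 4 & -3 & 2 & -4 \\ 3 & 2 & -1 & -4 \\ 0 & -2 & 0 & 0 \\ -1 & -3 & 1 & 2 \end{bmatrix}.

det(S) = -8

Expand along row 3 (it has 3 zeros):
  − (-2) · M_32   where M_32 = det([4 2 -4; 3 -1 -4; -1 1 2]) = -4
det = (-1)·(-2)·(-4) = -8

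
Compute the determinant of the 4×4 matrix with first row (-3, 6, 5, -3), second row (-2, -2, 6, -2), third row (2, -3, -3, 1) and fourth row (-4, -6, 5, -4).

The determinant is -142.

Expand along row 1:
  + (-3) · M_11   where M_11 = det([-2 6 -2; -3 -3 1; -6 5 -4]) = -56
  − (6) · M_12   where M_12 = det([-2 6 -2; 2 -3 1; -4 5 -4]) = 14
  + (5) · M_13   where M_13 = det([-2 -2 -2; 2 -3 1; -4 -6 -4]) = 4
  − (-3) · M_14   where M_14 = det([-2 -2 6; 2 -3 -3; -4 -6 5]) = -82
det = (+1)·(-3)·(-56) + (-1)·(6)·(14) + (+1)·(5)·(4) + (-1)·(-3)·(-82) = -142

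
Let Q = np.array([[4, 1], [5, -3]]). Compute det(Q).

The determinant is -17.

det(Q) = 4·(-3) − 1·5 = -12 − 5 = -17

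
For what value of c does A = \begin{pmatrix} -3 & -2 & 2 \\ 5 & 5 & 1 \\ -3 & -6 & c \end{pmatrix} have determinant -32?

Expanding along the column containing c, det(A) is linear in c: det(A) = (-5)·c + (-42).
Set (-5)·c + (-42) = -32  ⇒  (-5)·c = 10  ⇒  c = -2.

c = -2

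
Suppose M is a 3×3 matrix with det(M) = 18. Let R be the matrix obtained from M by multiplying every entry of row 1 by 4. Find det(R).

The determinant is 72.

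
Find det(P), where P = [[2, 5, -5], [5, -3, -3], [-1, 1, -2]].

73

Expand along column 1:
  + 2 · |-3 -3; 1 -2| = 2·(6 − (-3)) = 18
  − 5 · |5 -5; 1 -2| = −5·(-10 − (-5)) = 25
  + (-1) · |5 -5; -3 -3| = (-1)·(-15 − 15) = 30
Sum: (18) + (25) + (30) = 73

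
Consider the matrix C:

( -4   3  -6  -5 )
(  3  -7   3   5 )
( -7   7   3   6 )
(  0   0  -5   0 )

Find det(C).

det(C) = 1445

Expand along row 4 (it has 3 zeros):
  − (-5) · M_43   where M_43 = det([-4 3 -5; 3 -7 5; -7 7 6]) = 289
det = (-1)·(-5)·(289) = 1445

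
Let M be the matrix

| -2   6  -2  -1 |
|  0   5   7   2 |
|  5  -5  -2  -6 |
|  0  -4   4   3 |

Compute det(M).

Expand along column 1 (it has 2 zeros):
  + (-2) · M_11   where M_11 = det([5 7 2; -5 -2 -6; -4 4 3]) = 307
  + (5) · M_31   where M_31 = det([6 -2 -1; 5 7 2; -4 4 3]) = 76
det = (+1)·(-2)·(307) + (+1)·(5)·(76) = -234

-234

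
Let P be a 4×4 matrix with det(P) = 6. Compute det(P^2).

36

det(P^2) = (det P)^2 = (6)^2 = 36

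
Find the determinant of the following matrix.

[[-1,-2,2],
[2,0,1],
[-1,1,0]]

7

Expand along column 2:
  − (-2) · |2 1; -1 0| = −(-2)·(0 − (-1)) = 2
  − 1 · |-1 2; 2 1| = −1·(-1 − 4) = 5
Sum: (2) + (5) = 7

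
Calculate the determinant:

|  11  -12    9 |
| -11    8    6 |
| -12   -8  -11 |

Expand along column 1:
  + 11 · |8 6; -8 -11| = 11·(-88 − (-48)) = -440
  − (-11) · |-12 9; -8 -11| = −(-11)·(132 − (-72)) = 2244
  + (-12) · |-12 9; 8 6| = (-12)·(-72 − 72) = 1728
Sum: (-440) + (2244) + (1728) = 3532

3532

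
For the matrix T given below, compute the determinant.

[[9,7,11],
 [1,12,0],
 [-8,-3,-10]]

Expand along row 2:
  − 1 · |7 11; -3 -10| = −1·(-70 − (-33)) = 37
  + 12 · |9 11; -8 -10| = 12·(-90 − (-88)) = -24
Sum: (37) + (-24) = 13

|T| = 13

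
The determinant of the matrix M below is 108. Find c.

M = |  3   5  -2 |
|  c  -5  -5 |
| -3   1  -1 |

-9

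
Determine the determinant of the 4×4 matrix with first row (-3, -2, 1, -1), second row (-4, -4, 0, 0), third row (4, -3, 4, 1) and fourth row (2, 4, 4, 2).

Expand along row 2 (it has 2 zeros):
  − (-4) · M_21   where M_21 = det([-2 1 -1; -3 4 1; 4 4 2]) = 30
  + (-4) · M_22   where M_22 = det([-3 1 -1; 4 4 1; 2 4 2]) = -26
det = (-1)·(-4)·(30) + (+1)·(-4)·(-26) = 224

224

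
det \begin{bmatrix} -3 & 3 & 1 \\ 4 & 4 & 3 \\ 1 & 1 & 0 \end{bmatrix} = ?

18

Expand along column 3:
  + 1 · |4 4; 1 1| = 1·(4 − 4) = 0
  − 3 · |-3 3; 1 1| = −3·(-3 − 3) = 18
Sum: (0) + (18) = 18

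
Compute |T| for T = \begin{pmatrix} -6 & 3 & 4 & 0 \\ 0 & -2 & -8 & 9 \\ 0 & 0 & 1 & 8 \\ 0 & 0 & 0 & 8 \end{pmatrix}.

T is upper triangular, so det(T) is the product of the diagonal entries:
det = (-6) · (-2) · (1) · (8) = 96

det(T) = 96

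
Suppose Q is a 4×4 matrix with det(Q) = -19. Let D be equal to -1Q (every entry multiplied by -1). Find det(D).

The determinant is -19.

For a 4×4 matrix, det(-1Q) = (-1)^4·det(Q) = 1·det(Q).
det(D) = (1)·(-19) = -19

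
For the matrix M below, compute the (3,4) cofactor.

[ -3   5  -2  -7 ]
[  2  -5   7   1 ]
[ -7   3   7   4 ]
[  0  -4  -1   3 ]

73

Delete row 3 and column 4; the remaining 3×3 submatrix is [-3 5 -2; 2 -5 7; 0 -4 -1].
Its determinant is -73.
The cofactor carries sign (−1)^(3+4) = −1, so C_{3,4} = −(-73) = 73.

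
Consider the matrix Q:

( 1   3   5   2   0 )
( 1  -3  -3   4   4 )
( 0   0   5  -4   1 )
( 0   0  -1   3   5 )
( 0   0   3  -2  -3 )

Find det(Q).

|Q| = 300

Q is block upper-triangular with a 2×2 block and a 3×3 block on the diagonal, so its determinant equals the product of the determinants of the diagonal blocks.
det of the 2×2 block = -6
det of the 3×3 block = -50
det = (-6)·(-50) = 300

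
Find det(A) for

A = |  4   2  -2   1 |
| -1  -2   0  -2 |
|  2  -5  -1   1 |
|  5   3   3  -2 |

Expand along row 2 (it has 1 zero):
  − (-1) · M_21   where M_21 = det([2 -2 1; -5 -1 1; 3 3 -2]) = 0
  + (-2) · M_22   where M_22 = det([4 -2 1; 2 -1 1; 5 3 -2]) = -11
  + (-2) · M_24   where M_24 = det([4 2 -2; 2 -5 -1; 5 3 3]) = -132
det = (-1)·(-1)·(0) + (+1)·(-2)·(-11) + (+1)·(-2)·(-132) = 286

286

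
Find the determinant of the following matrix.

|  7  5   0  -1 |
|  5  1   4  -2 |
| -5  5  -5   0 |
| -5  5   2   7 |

Expand along row 1 (it has 1 zero):
  + (7) · M_11   where M_11 = det([1 4 -2; 5 -5 0; 5 2 7]) = -245
  − (5) · M_12   where M_12 = det([5 4 -2; -5 -5 0; -5 2 7]) = 35
  − (-1) · M_14   where M_14 = det([5 1 4; -5 5 -5; -5 5 2]) = 210
det = (+1)·(7)·(-245) + (-1)·(5)·(35) + (-1)·(-1)·(210) = -1680

-1680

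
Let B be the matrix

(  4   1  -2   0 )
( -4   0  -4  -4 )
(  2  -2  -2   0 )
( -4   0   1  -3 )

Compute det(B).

|B| = 136

Expand along column 2 (it has 2 zeros):
  − (1) · M_12   where M_12 = det([-4 -4 -4; 2 -2 0; -4 1 -3]) = -24
  − (-2) · M_32   where M_32 = det([4 -2 0; -4 -4 -4; -4 1 -3]) = 56
det = (-1)·(1)·(-24) + (-1)·(-2)·(56) = 136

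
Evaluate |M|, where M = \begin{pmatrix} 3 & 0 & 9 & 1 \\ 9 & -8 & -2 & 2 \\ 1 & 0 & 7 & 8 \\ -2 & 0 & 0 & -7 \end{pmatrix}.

1712

Expand along column 2 (it has 3 zeros):
  + (-8) · M_22   where M_22 = det([3 9 1; 1 7 8; -2 0 -7]) = -214
det = (+1)·(-8)·(-214) = 1712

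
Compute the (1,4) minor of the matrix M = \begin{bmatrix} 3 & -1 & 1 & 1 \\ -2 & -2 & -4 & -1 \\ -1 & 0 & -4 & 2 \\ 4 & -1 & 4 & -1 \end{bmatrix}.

28

Delete row 1 and column 4; the remaining 3×3 submatrix is [-2 -2 -4; -1 0 -4; 4 -1 4].
Its determinant is 28.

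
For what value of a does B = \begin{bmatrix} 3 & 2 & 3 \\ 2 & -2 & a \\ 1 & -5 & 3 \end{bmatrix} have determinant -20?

2

Expanding along the column containing a, det(B) is linear in a: det(B) = (17)·a + (-54).
Set (17)·a + (-54) = -20  ⇒  (17)·a = 34  ⇒  a = 2.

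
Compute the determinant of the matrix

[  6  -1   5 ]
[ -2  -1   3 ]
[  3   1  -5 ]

18

Expand along column 1:
  + 6 · |-1 3; 1 -5| = 6·(5 − 3) = 12
  − (-2) · |-1 5; 1 -5| = −(-2)·(5 − 5) = 0
  + 3 · |-1 5; -1 3| = 3·(-3 − (-5)) = 6
Sum: (12) + (0) + (6) = 18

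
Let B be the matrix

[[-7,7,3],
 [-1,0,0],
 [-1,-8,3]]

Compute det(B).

45

Expand along row 2:
  − (-1) · |7 3; -8 3| = −(-1)·(21 − (-24)) = 45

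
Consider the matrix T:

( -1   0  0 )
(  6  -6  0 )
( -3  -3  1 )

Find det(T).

|T| = 6

T is lower triangular, so det(T) is the product of the diagonal entries:
det = (-1) · (-6) · (1) = 6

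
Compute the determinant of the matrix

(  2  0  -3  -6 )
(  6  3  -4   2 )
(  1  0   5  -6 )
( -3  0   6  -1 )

Expand along column 2 (it has 3 zeros):
  + (3) · M_22   where M_22 = det([2 -3 -6; 1 5 -6; -3 6 -1]) = -121
det = (+1)·(3)·(-121) = -363

-363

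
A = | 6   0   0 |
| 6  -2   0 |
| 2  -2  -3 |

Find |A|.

36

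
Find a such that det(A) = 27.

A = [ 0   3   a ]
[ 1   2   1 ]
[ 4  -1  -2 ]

-1

Expanding along the column containing a, det(A) is linear in a: det(A) = (-9)·a + (18).
Set (-9)·a + (18) = 27  ⇒  (-9)·a = 9  ⇒  a = -1.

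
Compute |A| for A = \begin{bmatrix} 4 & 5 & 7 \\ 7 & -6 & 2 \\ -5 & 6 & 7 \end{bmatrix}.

Expand along row 1:
  + 4 · |-6 2; 6 7| = 4·(-42 − 12) = -216
  − 5 · |7 2; -5 7| = −5·(49 − (-10)) = -295
  + 7 · |7 -6; -5 6| = 7·(42 − 30) = 84
Sum: (-216) + (-295) + (84) = -427

The determinant is -427.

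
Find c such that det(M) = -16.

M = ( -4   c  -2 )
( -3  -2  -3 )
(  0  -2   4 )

-5

Expanding along the column containing c, det(M) is linear in c: det(M) = (12)·c + (44).
Set (12)·c + (44) = -16  ⇒  (12)·c = -60  ⇒  c = -5.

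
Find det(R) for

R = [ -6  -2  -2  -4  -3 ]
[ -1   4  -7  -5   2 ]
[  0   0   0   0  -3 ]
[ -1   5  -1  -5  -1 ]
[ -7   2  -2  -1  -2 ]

The determinant is 4158.

Expand along row 3 (it has 4 zeros):
  + (-3) · M_35   where M_35 = det([-6 -2 -2 -4; -1 4 -7 -5; -1 5 -1 -5; -7 2 -2 -1]) = -1386
det = (+1)·(-3)·(-1386) = 4158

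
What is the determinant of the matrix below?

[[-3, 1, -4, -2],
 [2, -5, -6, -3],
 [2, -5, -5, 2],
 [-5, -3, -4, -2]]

-702

Expand along row 1:
  + (-3) · M_11   where M_11 = det([-5 -6 -3; -5 -5 2; -3 -4 -2]) = -9
  − (1) · M_12   where M_12 = det([2 -6 -3; 2 -5 2; -5 -4 -2]) = 171
  + (-4) · M_13   where M_13 = det([2 -5 -3; 2 -5 2; -5 -3 -2]) = 155
  − (-2) · M_14   where M_14 = det([2 -5 -6; 2 -5 -5; -5 -3 -4]) = 31
det = (+1)·(-3)·(-9) + (-1)·(1)·(171) + (+1)·(-4)·(155) + (-1)·(-2)·(31) = -702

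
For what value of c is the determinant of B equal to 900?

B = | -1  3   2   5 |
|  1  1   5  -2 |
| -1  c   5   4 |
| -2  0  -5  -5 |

Expanding along the row containing c, det(B) is linear in c: det(B) = (-78)·c + (354).
Set (-78)·c + (354) = 900  ⇒  (-78)·c = 546  ⇒  c = -7.

-7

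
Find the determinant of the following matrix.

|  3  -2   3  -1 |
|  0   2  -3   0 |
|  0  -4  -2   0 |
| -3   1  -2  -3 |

Expand along row 2 (it has 2 zeros):
  + (2) · M_22   where M_22 = det([3 3 -1; 0 -2 0; -3 -2 -3]) = 24
  − (-3) · M_23   where M_23 = det([3 -2 -1; 0 -4 0; -3 1 -3]) = 48
det = (+1)·(2)·(24) + (-1)·(-3)·(48) = 192

192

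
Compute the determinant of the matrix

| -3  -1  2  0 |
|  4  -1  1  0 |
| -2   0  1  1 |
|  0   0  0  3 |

15

Expand along row 4 (it has 3 zeros):
  + (3) · M_44   where M_44 = det([-3 -1 2; 4 -1 1; -2 0 1]) = 5
det = (+1)·(3)·(5) = 15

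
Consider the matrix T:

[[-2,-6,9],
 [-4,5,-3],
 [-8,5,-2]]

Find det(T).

Expand along row 1:
  + (-2) · |5 -3; 5 -2| = (-2)·(-10 − (-15)) = -10
  − (-6) · |-4 -3; -8 -2| = −(-6)·(8 − 24) = -96
  + 9 · |-4 5; -8 5| = 9·(-20 − (-40)) = 180
Sum: (-10) + (-96) + (180) = 74

The determinant is 74.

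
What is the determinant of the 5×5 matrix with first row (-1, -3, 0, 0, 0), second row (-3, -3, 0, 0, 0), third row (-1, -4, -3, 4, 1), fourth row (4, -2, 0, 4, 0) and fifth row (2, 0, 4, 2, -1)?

The matrix is block lower-triangular with a 2×2 block and a 3×3 block on the diagonal, so its determinant equals the product of the determinants of the diagonal blocks.
det of the 2×2 block = -6
det of the 3×3 block = -4
det = (-6)·(-4) = 24

24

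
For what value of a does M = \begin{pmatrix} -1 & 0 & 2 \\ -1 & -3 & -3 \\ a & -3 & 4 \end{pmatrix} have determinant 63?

a = 6

Expanding along the row containing a, det(M) is linear in a: det(M) = (6)·a + (27).
Set (6)·a + (27) = 63  ⇒  (6)·a = 36  ⇒  a = 6.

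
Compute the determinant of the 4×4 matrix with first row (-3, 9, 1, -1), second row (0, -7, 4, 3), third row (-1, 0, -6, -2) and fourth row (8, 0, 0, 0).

-272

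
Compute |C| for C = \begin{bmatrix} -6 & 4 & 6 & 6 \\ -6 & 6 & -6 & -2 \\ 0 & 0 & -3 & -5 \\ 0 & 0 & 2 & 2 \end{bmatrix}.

C is block upper-triangular with a 2×2 block and a 2×2 block on the diagonal, so its determinant equals the product of the determinants of the diagonal blocks.
det of the 2×2 block = -12
det of the 2×2 block = 4
det = (-12)·(4) = -48

-48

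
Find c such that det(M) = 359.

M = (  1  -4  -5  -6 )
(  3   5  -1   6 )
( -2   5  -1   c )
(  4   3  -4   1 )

c = -8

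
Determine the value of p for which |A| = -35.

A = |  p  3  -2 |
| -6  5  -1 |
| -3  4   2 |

Expanding along the row containing p, det(A) is linear in p: det(A) = (14)·p + (63).
Set (14)·p + (63) = -35  ⇒  (14)·p = -98  ⇒  p = -7.

-7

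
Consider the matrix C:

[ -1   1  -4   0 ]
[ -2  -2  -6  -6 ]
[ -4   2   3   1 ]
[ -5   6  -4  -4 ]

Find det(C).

Expand along row 1 (it has 1 zero):
  + (-1) · M_11   where M_11 = det([-2 -6 -6; 2 3 1; 6 -4 -4]) = 88
  − (1) · M_12   where M_12 = det([-2 -6 -6; -4 3 1; -5 -4 -4]) = -44
  + (-4) · M_13   where M_13 = det([-2 -2 -6; -4 2 1; -5 6 -4]) = 154
det = (+1)·(-1)·(88) + (-1)·(1)·(-44) + (+1)·(-4)·(154) = -660

det(C) = -660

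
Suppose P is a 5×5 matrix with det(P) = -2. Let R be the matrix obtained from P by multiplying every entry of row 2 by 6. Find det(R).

Scaling one row by 6 multiplies the determinant by 6.
det(R) = (6)·(-2) = -12

|R| = -12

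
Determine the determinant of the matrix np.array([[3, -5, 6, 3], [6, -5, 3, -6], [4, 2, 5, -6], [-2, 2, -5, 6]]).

1458

Expand along row 1:
  + (3) · M_11   where M_11 = det([-5 3 -6; 2 5 -6; 2 -5 6]) = 48
  − (-5) · M_12   where M_12 = det([6 3 -6; 4 5 -6; -2 -5 6]) = 24
  + (6) · M_13   where M_13 = det([6 -5 -6; 4 2 -6; -2 2 6]) = 132
  − (3) · M_14   where M_14 = det([6 -5 3; 4 2 5; -2 2 -5]) = -134
det = (+1)·(3)·(48) + (-1)·(-5)·(24) + (+1)·(6)·(132) + (-1)·(3)·(-134) = 1458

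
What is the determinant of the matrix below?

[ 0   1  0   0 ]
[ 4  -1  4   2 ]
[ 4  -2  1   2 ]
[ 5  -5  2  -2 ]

The determinant is -54.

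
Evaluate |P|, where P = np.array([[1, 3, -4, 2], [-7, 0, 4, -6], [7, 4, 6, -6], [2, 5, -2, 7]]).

Expand along row 2 (it has 1 zero):
  − (-7) · M_21   where M_21 = det([3 -4 2; 4 6 -6; 5 -2 7]) = 246
  − (4) · M_23   where M_23 = det([1 3 2; 7 4 -6; 2 5 7]) = -71
  + (-6) · M_24   where M_24 = det([1 3 -4; 7 4 6; 2 5 -2]) = -68
det = (-1)·(-7)·(246) + (-1)·(4)·(-71) + (+1)·(-6)·(-68) = 2414

det(P) = 2414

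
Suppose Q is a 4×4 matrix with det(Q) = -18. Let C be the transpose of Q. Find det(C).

det(Qᵀ) = det(Q).
det(C) = (1)·(-18) = -18

-18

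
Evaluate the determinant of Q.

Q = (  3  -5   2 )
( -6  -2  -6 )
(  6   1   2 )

Expand along row 1:
  + 3 · |-2 -6; 1 2| = 3·(-4 − (-6)) = 6
  − (-5) · |-6 -6; 6 2| = −(-5)·(-12 − (-36)) = 120
  + 2 · |-6 -2; 6 1| = 2·(-6 − (-12)) = 12
Sum: (6) + (120) + (12) = 138

138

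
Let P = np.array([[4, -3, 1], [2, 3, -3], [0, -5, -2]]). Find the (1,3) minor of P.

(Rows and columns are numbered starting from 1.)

Delete row 1 and column 3; the remaining 2×2 submatrix is [2 3; 0 -5].
Its determinant is 2·(-5) − 3·0 = -10.

The minor is -10.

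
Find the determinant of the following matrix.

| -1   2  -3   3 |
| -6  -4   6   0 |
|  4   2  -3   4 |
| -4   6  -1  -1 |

Expand along row 2 (it has 1 zero):
  − (-6) · M_21   where M_21 = det([2 -3 3; 2 -3 4; 6 -1 -1]) = -16
  + (-4) · M_22   where M_22 = det([-1 -3 3; 4 -3 4; -4 -1 -1]) = -19
  − (6) · M_23   where M_23 = det([-1 2 3; 4 2 4; -4 6 -1]) = 98
det = (-1)·(-6)·(-16) + (+1)·(-4)·(-19) + (-1)·(6)·(98) = -608

-608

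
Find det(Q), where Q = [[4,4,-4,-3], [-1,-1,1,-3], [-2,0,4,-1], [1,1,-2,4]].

Expand along row 3 (it has 1 zero):
  + (-2) · M_31   where M_31 = det([4 -4 -3; -1 1 -3; 1 -2 4]) = -15
  + (4) · M_33   where M_33 = det([4 4 -3; -1 -1 -3; 1 1 4]) = 0
  − (-1) · M_34   where M_34 = det([4 4 -4; -1 -1 1; 1 1 -2]) = 0
det = (+1)·(-2)·(-15) + (+1)·(4)·(0) + (-1)·(-1)·(0) = 30

30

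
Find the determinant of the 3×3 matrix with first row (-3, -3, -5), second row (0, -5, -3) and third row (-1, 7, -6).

The determinant is -137.

Expand along row 2:
  + (-5) · |-3 -5; -1 -6| = (-5)·(18 − 5) = -65
  − (-3) · |-3 -3; -1 7| = −(-3)·(-21 − 3) = -72
Sum: (-65) + (-72) = -137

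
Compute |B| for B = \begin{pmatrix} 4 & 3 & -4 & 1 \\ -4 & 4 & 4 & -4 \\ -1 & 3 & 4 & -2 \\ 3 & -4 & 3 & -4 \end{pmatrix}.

The determinant is -600.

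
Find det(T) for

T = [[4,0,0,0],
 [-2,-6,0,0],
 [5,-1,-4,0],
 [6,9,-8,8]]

T is lower triangular, so det(T) is the product of the diagonal entries:
det = (4) · (-6) · (-4) · (8) = 768

768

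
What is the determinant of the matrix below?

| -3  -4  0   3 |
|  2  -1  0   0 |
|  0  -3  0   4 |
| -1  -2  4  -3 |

The determinant is -104.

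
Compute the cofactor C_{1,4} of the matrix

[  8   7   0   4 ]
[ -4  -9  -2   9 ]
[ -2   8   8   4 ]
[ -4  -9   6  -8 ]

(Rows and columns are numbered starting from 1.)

The cofactor is 400.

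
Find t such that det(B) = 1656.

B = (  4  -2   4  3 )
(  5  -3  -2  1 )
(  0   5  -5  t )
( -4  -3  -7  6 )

t = -1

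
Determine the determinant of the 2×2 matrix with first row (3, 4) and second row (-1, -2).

det = 3·(-2) − 4·(-1) = -6 − (-4) = -2

-2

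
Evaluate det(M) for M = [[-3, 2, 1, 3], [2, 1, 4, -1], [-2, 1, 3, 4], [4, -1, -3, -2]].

det(M) = -102

Expand along row 1:
  + (-3) · M_11   where M_11 = det([1 4 -1; 1 3 4; -1 -3 -2]) = -2
  − (2) · M_12   where M_12 = det([2 4 -1; -2 3 4; 4 -3 -2]) = 66
  + (1) · M_13   where M_13 = det([2 1 -1; -2 1 4; 4 -1 -2]) = 18
  − (3) · M_14   where M_14 = det([2 1 4; -2 1 3; 4 -1 -3]) = -2
det = (+1)·(-3)·(-2) + (-1)·(2)·(66) + (+1)·(1)·(18) + (-1)·(3)·(-2) = -102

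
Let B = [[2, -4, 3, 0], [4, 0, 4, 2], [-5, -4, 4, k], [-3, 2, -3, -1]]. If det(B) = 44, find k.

Expanding along the row containing k, det(B) is linear in k: det(B) = (-8)·k + (-28).
Set (-8)·k + (-28) = 44  ⇒  (-8)·k = 72  ⇒  k = -9.

-9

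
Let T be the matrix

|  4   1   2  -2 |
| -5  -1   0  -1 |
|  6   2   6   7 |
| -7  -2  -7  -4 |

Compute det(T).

Expand along row 2 (it has 1 zero):
  − (-5) · M_21   where M_21 = det([1 2 -2; 2 6 7; -2 -7 -4]) = 17
  + (-1) · M_22   where M_22 = det([4 2 -2; 6 6 7; -7 -7 -4]) = 50
  + (-1) · M_24   where M_24 = det([4 1 2; 6 2 6; -7 -2 -7]) = -4
det = (-1)·(-5)·(17) + (+1)·(-1)·(50) + (+1)·(-1)·(-4) = 39

39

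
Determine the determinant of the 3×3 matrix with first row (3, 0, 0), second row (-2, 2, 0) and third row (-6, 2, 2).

The matrix is lower triangular, so the determinant is the product of the diagonal entries:
det = (3) · (2) · (2) = 12

12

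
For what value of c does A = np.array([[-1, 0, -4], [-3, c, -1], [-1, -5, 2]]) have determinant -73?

c = 3

Expanding along the column containing c, det(A) is linear in c: det(A) = (-6)·c + (-55).
Set (-6)·c + (-55) = -73  ⇒  (-6)·c = -18  ⇒  c = 3.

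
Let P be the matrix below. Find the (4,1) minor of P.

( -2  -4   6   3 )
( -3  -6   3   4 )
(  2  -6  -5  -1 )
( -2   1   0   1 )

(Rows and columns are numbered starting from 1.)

Delete row 4 and column 1; the remaining 3×3 submatrix is [-4 6 3; -6 3 4; -6 -5 -1].
Its determinant is -104.

-104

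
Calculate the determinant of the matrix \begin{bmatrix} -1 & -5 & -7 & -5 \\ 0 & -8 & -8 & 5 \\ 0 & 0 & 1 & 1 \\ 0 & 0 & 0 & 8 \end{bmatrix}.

64

The matrix is upper triangular, so the determinant is the product of the diagonal entries:
det = (-1) · (-8) · (1) · (8) = 64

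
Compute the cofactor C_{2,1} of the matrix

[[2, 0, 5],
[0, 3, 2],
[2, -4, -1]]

-20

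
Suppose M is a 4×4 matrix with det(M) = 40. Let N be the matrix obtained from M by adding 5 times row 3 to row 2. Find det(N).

det(N) = 40

Adding a multiple of one row to another leaves the determinant unchanged.
det(N) = (1)·(40) = 40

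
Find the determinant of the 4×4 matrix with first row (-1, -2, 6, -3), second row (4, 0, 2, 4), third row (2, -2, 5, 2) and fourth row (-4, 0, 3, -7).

Expand along column 2 (it has 2 zeros):
  − (-2) · M_12   where M_12 = det([4 2 4; 2 5 2; -4 3 -7]) = -48
  − (-2) · M_32   where M_32 = det([-1 6 -3; 4 2 4; -4 3 -7]) = 38
det = (-1)·(-2)·(-48) + (-1)·(-2)·(38) = -20

-20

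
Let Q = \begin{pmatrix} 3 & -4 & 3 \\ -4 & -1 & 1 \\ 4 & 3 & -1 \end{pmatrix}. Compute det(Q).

The determinant is -30.

Expand along column 1:
  + 3 · |-1 1; 3 -1| = 3·(1 − 3) = -6
  − (-4) · |-4 3; 3 -1| = −(-4)·(4 − 9) = -20
  + 4 · |-4 3; -1 1| = 4·(-4 − (-3)) = -4
Sum: (-6) + (-20) + (-4) = -30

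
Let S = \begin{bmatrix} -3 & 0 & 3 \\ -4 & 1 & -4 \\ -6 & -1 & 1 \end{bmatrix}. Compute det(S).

Expand along column 2:
  + 1 · |-3 3; -6 1| = 1·(-3 − (-18)) = 15
  − (-1) · |-3 3; -4 -4| = −(-1)·(12 − (-12)) = 24
Sum: (15) + (24) = 39

39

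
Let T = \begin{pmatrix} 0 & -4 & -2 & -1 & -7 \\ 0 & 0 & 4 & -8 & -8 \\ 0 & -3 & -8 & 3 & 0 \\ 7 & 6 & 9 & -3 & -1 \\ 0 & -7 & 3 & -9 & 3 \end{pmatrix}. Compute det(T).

det(T) = -24276

Expand along column 1 (it has 4 zeros):
  − (7) · M_41   where M_41 = det([-4 -2 -1 -7; 0 4 -8 -8; -3 -8 3 0; -7 3 -9 3]) = 3468
det = (-1)·(7)·(3468) = -24276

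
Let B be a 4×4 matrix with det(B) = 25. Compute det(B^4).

390625

det(B^4) = (det B)^4 = (25)^4 = 390625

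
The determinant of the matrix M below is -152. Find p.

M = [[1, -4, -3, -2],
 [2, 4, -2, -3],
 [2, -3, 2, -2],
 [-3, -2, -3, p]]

1

Expanding along the column containing p, det(M) is linear in p: det(M) = (76)·p + (-228).
Set (76)·p + (-228) = -152  ⇒  (76)·p = 76  ⇒  p = 1.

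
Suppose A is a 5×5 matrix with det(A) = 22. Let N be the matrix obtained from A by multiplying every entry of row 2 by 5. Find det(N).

Scaling one row by 5 multiplies the determinant by 5.
det(N) = (5)·(22) = 110

The determinant is 110.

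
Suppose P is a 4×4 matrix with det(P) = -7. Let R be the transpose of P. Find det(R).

det(Pᵀ) = det(P).
det(R) = (1)·(-7) = -7

-7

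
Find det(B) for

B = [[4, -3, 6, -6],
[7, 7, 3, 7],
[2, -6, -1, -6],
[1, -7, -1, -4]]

det(B) = -1065

Expand along row 1:
  + (4) · M_11   where M_11 = det([7 3 7; -6 -1 -6; -7 -1 -4]) = 33
  − (-3) · M_12   where M_12 = det([7 3 7; 2 -1 -6; 1 -1 -4]) = -15
  + (6) · M_13   where M_13 = det([7 7 7; 2 -6 -6; 1 -7 -4]) = -168
  − (-6) · M_14   where M_14 = det([7 7 3; 2 -6 -1; 1 -7 -1]) = -24
det = (+1)·(4)·(33) + (-1)·(-3)·(-15) + (+1)·(6)·(-168) + (-1)·(-6)·(-24) = -1065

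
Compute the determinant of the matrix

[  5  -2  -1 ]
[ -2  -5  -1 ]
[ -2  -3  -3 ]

Expand along column 1:
  + 5 · |-5 -1; -3 -3| = 5·(15 − 3) = 60
  − (-2) · |-2 -1; -3 -3| = −(-2)·(6 − 3) = 6
  + (-2) · |-2 -1; -5 -1| = (-2)·(2 − 5) = 6
Sum: (60) + (6) + (6) = 72

72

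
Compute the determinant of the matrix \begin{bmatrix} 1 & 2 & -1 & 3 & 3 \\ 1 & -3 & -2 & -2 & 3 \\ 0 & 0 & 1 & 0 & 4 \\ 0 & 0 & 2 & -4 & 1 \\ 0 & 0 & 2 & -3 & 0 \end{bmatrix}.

The matrix is block upper-triangular with a 2×2 block and a 3×3 block on the diagonal, so its determinant equals the product of the determinants of the diagonal blocks.
det of the 2×2 block = -5
det of the 3×3 block = 11
det = (-5)·(11) = -55

-55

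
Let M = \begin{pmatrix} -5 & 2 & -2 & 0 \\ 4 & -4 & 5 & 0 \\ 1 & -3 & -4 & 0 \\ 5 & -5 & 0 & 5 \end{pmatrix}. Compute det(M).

Expand along column 4 (it has 3 zeros):
  + (5) · M_44   where M_44 = det([-5 2 -2; 4 -4 5; 1 -3 -4]) = -97
det = (+1)·(5)·(-97) = -485

-485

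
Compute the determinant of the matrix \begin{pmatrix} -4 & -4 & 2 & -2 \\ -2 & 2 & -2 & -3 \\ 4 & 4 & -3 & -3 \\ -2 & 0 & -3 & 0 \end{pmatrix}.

Expand along row 4 (it has 2 zeros):
  − (-2) · M_41   where M_41 = det([-4 2 -2; 2 -2 -3; 4 -3 -3]) = -4
  − (-3) · M_43   where M_43 = det([-4 -4 -2; -2 2 -3; 4 4 -3]) = 80
det = (-1)·(-2)·(-4) + (-1)·(-3)·(80) = 232

The determinant is 232.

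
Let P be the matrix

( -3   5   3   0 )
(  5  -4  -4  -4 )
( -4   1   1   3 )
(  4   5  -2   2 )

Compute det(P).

Expand along row 1 (it has 1 zero):
  + (-3) · M_11   where M_11 = det([-4 -4 -4; 1 1 3; 5 -2 2]) = -56
  − (5) · M_12   where M_12 = det([5 -4 -4; -4 1 3; 4 -2 2]) = -56
  + (3) · M_13   where M_13 = det([5 -4 -4; -4 1 3; 4 5 2]) = -49
det = (+1)·(-3)·(-56) + (-1)·(5)·(-56) + (+1)·(3)·(-49) = 301

The determinant is 301.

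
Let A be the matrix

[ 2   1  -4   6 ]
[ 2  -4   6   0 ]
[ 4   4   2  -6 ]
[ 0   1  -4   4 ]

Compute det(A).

Expand along row 2 (it has 1 zero):
  − (2) · M_21   where M_21 = det([1 -4 6; 4 2 -6; 1 -4 4]) = -36
  + (-4) · M_22   where M_22 = det([2 -4 6; 4 2 -6; 0 -4 4]) = -64
  − (6) · M_23   where M_23 = det([2 1 6; 4 4 -6; 0 1 4]) = 52
det = (-1)·(2)·(-36) + (+1)·(-4)·(-64) + (-1)·(6)·(52) = 16

16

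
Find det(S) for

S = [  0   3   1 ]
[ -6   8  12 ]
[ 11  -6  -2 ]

308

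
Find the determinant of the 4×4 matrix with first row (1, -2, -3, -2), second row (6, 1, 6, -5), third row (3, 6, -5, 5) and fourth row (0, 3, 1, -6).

Expand along row 4 (it has 1 zero):
  + (3) · M_42   where M_42 = det([1 -3 -2; 6 6 -5; 3 -5 5]) = 236
  − (1) · M_43   where M_43 = det([1 -2 -2; 6 1 -5; 3 6 5]) = 59
  + (-6) · M_44   where M_44 = det([1 -2 -3; 6 1 6; 3 6 -5]) = -236
det = (+1)·(3)·(236) + (-1)·(1)·(59) + (+1)·(-6)·(-236) = 2065

2065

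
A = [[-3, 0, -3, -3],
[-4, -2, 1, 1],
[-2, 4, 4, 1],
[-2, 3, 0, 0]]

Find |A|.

Expand along row 4 (it has 2 zeros):
  − (-2) · M_41   where M_41 = det([0 -3 -3; -2 1 1; 4 4 1]) = 18
  + (3) · M_42   where M_42 = det([-3 -3 -3; -4 1 1; -2 4 1]) = 45
det = (-1)·(-2)·(18) + (+1)·(3)·(45) = 171

171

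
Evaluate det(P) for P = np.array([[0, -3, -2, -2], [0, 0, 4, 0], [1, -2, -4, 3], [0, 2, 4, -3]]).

The determinant is 52.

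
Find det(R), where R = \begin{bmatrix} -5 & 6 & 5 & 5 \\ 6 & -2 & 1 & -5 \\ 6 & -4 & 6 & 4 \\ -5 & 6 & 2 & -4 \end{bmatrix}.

1068

Expand along row 1:
  + (-5) · M_11   where M_11 = det([-2 1 -5; -4 6 4; 6 2 -4]) = 292
  − (6) · M_12   where M_12 = det([6 1 -5; 6 6 4; -5 2 -4]) = -398
  + (5) · M_13   where M_13 = det([6 -2 -5; 6 -4 4; -5 6 -4]) = -136
  − (5) · M_14   where M_14 = det([6 -2 1; 6 -4 6; -5 6 2]) = -164
det = (+1)·(-5)·(292) + (-1)·(6)·(-398) + (+1)·(5)·(-136) + (-1)·(5)·(-164) = 1068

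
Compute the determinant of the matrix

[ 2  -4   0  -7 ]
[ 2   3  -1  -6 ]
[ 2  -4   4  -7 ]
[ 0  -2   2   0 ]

Expand along row 4 (it has 2 zeros):
  + (-2) · M_42   where M_42 = det([2 0 -7; 2 -1 -6; 2 4 -7]) = -8
  − (2) · M_43   where M_43 = det([2 -4 -7; 2 3 -6; 2 -4 -7]) = 0
det = (+1)·(-2)·(-8) + (-1)·(2)·(0) = 16

16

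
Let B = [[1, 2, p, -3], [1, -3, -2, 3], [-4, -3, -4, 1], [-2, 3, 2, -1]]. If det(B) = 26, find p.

Expanding along the row containing p, det(B) is linear in p: det(B) = (-36)·p + (62).
Set (-36)·p + (62) = 26  ⇒  (-36)·p = -36  ⇒  p = 1.

p = 1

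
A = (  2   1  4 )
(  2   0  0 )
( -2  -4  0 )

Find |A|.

-32

Expand along column 3:
  + 4 · |2 0; -2 -4| = 4·(-8 − 0) = -32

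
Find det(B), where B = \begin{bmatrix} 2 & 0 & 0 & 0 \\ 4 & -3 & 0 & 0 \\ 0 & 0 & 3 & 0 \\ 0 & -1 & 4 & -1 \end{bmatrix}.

The determinant is 18.

B is lower triangular, so det(B) is the product of the diagonal entries:
det = (2) · (-3) · (3) · (-1) = 18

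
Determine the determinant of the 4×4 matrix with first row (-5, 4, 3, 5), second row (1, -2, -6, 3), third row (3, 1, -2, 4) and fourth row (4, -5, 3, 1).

The determinant is -1392.

Expand along row 1:
  + (-5) · M_11   where M_11 = det([-2 -6 3; 1 -2 4; -5 3 1]) = 133
  − (4) · M_12   where M_12 = det([1 -6 3; 3 -2 4; 4 3 1]) = -41
  + (3) · M_13   where M_13 = det([1 -2 3; 3 1 4; 4 -5 1]) = -62
  − (5) · M_14   where M_14 = det([1 -2 -6; 3 1 -2; 4 -5 3]) = 141
det = (+1)·(-5)·(133) + (-1)·(4)·(-41) + (+1)·(3)·(-62) + (-1)·(5)·(141) = -1392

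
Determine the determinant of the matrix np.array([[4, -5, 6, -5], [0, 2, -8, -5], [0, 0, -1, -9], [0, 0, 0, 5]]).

The determinant is -40.

The matrix is upper triangular, so the determinant is the product of the diagonal entries:
det = (4) · (2) · (-1) · (5) = -40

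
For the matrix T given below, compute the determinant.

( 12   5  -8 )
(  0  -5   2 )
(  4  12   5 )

The determinant is -708.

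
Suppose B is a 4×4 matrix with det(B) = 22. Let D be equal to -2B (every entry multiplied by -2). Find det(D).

For a 4×4 matrix, det(-2B) = (-2)^4·det(B) = 16·det(B).
det(D) = (16)·(22) = 352

det(D) = 352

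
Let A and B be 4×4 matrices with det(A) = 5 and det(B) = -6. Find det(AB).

|AB| = -30

det(AB) = det(A)·det(B) = (5)·(-6) = -30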